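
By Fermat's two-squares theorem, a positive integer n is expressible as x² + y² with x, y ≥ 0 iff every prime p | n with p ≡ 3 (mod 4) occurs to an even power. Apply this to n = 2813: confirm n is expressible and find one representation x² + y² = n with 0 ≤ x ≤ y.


Step 1: Factor n = 2813 = 29 · 97.
Step 2: Check the mod-4 condition on each prime factor: 29 ≡ 1 (mod 4), exponent 1; 97 ≡ 1 (mod 4), exponent 1.
All primes ≡ 3 (mod 4) appear to even exponent (or don't appear), so by the two-squares theorem n IS expressible as a sum of two squares.
Step 3: Build a representation. Here n = 29 · 97 is a product of primes ≡ 1 (mod 4). Each prime p ≡ 1 (mod 4) is itself a sum of two squares; find a² by testing p − a² for a perfect square:
  29: 29 − 1² = 28, 29 − 2² = 25 = 5² ⇒ 29 = 2² + 5².
  97: 97 − 1² = 96, 97 − 2² = 93, 97 − 3² = 88, 97 − 4² = 81 = 9² ⇒ 97 = 4² + 9².
  Combine using the Brahmagupta–Fibonacci identity (a² + b²)(c² + d²) = (ac − bd)² + (ad + bc)² = (ac + bd)² + (ad − bc)²:
  29 · 97 = 2813: from (2² + 5²)(4² + 9²), take (2·4 − 5·9, 2·9 + 5·4) = (8 − 45, 18 + 20) = (-37, 38); dropping signs (only squares matter) gives (37, 38); check 37² + 38² = 1369 + 1444 = 2813 ✓.
Step 4: Order so x ≤ y and verify: 37² + 38² = 1369 + 1444 = 2813 = n. ✓

n = 2813 = 37² + 38² (one valid representation with x ≤ y).


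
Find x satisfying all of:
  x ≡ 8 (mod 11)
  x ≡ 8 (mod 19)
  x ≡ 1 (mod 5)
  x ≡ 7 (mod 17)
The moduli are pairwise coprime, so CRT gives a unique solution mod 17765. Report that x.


Product of moduli M = 11 · 19 · 5 · 17 = 17765.
Merge one congruence at a time:
  Start: x ≡ 8 (mod 11).
  Combine with x ≡ 8 (mod 19); new modulus lcm = 209.
    Write x = 8 + 11·t and substitute into x ≡ 8 (mod 19): 11·t ≡ 8 − 8 = 0 (mod 19).
    The inverse of 11 mod 19 is 7 (since 11·7 = 77 = 4·19 + 1), so t ≡ 7·0 = 0 ≡ 0 (mod 19).
    Then x = 8 + 11·0 = 8, valid modulo lcm(11, 19) = 209: x ≡ 8 (mod 209).
  Combine with x ≡ 1 (mod 5); new modulus lcm = 1045.
    Write x = 8 + 209·t and substitute into x ≡ 1 (mod 5): 209·t ≡ 1 − 8 = -7 (mod 5).
    Reduce coefficients mod 5: 4·t ≡ 3 (mod 5).
    The inverse of 4 mod 5 is 4 (since 4·4 = 16 = 3·5 + 1), so t ≡ 4·3 = 12 ≡ 2 (mod 5).
    Then x = 8 + 209·2 = 426, valid modulo lcm(209, 5) = 1045: x ≡ 426 (mod 1045).
  Combine with x ≡ 7 (mod 17); new modulus lcm = 17765.
    Write x = 426 + 1045·t and substitute into x ≡ 7 (mod 17): 1045·t ≡ 7 − 426 = -419 (mod 17).
    Reduce coefficients mod 17: 8·t ≡ 6 (mod 17).
    The inverse of 8 mod 17 is 15 (since 8·15 = 120 = 7·17 + 1), so t ≡ 15·6 = 90 ≡ 5 (mod 17).
    Then x = 426 + 1045·5 = 5651, valid modulo lcm(1045, 17) = 17765: x ≡ 5651 (mod 17765).
Verify against each original: 5651 mod 11 = 8, 5651 mod 19 = 8, 5651 mod 5 = 1, 5651 mod 17 = 7.

x ≡ 5651 (mod 17765).


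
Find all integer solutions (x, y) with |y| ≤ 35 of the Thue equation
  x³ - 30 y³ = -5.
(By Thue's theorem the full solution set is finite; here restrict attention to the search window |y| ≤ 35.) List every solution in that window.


The equation is x³ - 30y³ = -5. For fixed y, x³ = 30·y³ − 5, so a solution requires the RHS to be a perfect cube.
Strategy: iterate y from -35 to 35, compute RHS = 30·y³ − 5, and check whether it is a (positive or negative) perfect cube.
Check small values of y:
  y = 0: RHS = -5 is not a perfect cube.
  y = 1: RHS = 25 is not a perfect cube.
  y = -1: RHS = -35 is not a perfect cube.
  y = 2: RHS = 235 is not a perfect cube.
  y = -2: RHS = -245 is not a perfect cube.
  y = 3: RHS = 805 is not a perfect cube.
  y = -3: RHS = -815 is not a perfect cube.
Continuing the search up to |y| = 35 finds no solutions either.
No (x, y) in the scanned range satisfies the equation.

No integer solutions with |y| ≤ 35.


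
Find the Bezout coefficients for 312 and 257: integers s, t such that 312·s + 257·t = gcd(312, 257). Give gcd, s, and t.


Euclidean algorithm on (312, 257) — divide until remainder is 0:
  312 = 1 · 257 + 55
  257 = 4 · 55 + 37
  55 = 1 · 37 + 18
  37 = 2 · 18 + 1
  18 = 18 · 1 + 0
gcd(312, 257) = 1.
Track Bezout coefficients alongside the remainders: start with r₀ = 312 = a·1 + b·0 (s = 1, t = 0) and r₁ = 257 = a·0 + b·1 (s = 0, t = 1); each new remainder r_{k+1} = r_{k-1} − q_k·r_k inherits s_{k+1} = s_{k-1} − q_k·s_k, t_{k+1} = t_{k-1} − q_k·t_k, so r_k = a·s_k + b·t_k at every step:
  q = 1: r = 55, s = 1 − 1·0 = 1, t = 0 − 1·1 = -1  (check: 312·1 + 257·(-1) = 55)
  q = 4: r = 37, s = 0 − 4·1 = -4, t = 1 − 4·(-1) = 5  (check: 312·(-4) + 257·5 = 37)
  q = 1: r = 18, s = 1 − 1·(-4) = 5, t = -1 − 1·5 = -6  (check: 312·5 + 257·(-6) = 18)
  q = 2: r = 1, s = -4 − 2·5 = -14, t = 5 − 2·(-6) = 17  (check: 312·(-14) + 257·17 = 1)
The row with r = 1 (the gcd) gives the Bezout coefficients s = -14, t = 17.
Result: 312 · (-14) + 257 · (17) = 1.

gcd(312, 257) = 1; s = -14, t = 17 (check: 312·(-14) + 257·17 = 1).


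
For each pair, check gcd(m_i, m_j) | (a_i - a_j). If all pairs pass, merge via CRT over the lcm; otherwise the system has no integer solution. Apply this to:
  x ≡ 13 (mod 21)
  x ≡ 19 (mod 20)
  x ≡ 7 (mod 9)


Moduli 21, 20, 9 are not pairwise coprime, so CRT works modulo lcm(m_i) when all pairwise compatibility conditions hold.
Pairwise compatibility: gcd(m_i, m_j) must divide a_i - a_j for every pair.
Merge one congruence at a time:
  Start: x ≡ 13 (mod 21).
  Combine with x ≡ 19 (mod 20): gcd(21, 20) = 1; 19 - 13 = 6, which IS divisible by 1, so compatible.
    Write x = 13 + 21·t and substitute into x ≡ 19 (mod 20): 21·t ≡ 19 − 13 = 6 (mod 20).
    Reduce coefficients mod 20: 1·t ≡ 6 (mod 20).
    So t ≡ 6 (mod 20).
    Then x = 13 + 21·6 = 139, valid modulo lcm(21, 20) = 420: x ≡ 139 (mod 420).
  Combine with x ≡ 7 (mod 9): gcd(420, 9) = 3; 7 - 139 = -132, which IS divisible by 3, so compatible.
    Write x = 139 + 420·t and substitute into x ≡ 7 (mod 9): 420·t ≡ 7 − 139 = -132 (mod 9).
    Divide the congruence (and modulus) by g = 3: 140·t ≡ -44 (mod 3).
    Reduce coefficients mod 3: 2·t ≡ 1 (mod 3).
    The inverse of 2 mod 3 is 2 (since 2·2 = 4 = 1·3 + 1), so t ≡ 2·1 = 2 ≡ 2 (mod 3).
    Then x = 139 + 420·2 = 979, valid modulo lcm(420, 9) = 1260: x ≡ 979 (mod 1260).
Verify: 979 mod 21 = 13, 979 mod 20 = 19, 979 mod 9 = 7.

x ≡ 979 (mod 1260).


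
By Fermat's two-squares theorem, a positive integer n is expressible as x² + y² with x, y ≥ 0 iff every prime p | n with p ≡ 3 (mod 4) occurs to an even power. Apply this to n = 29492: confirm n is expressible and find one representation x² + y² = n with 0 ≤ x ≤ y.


Step 1: Factor n = 29492 = 2^2 · 73 · 101.
Step 2: Check the mod-4 condition on each prime factor: 2 = 2 (special); 73 ≡ 1 (mod 4), exponent 1; 101 ≡ 1 (mod 4), exponent 1.
All primes ≡ 3 (mod 4) appear to even exponent (or don't appear), so by the two-squares theorem n IS expressible as a sum of two squares.
Step 3: Build a representation. Group n = k² · m with k = 2 and m = 73 · 101 = 7373 (a product of primes ≡ 1 (mod 4)); a representation of m scales to one of n via (k·x)² + (k·y)² = k²(x² + y²). Each prime p ≡ 1 (mod 4) is itself a sum of two squares; find a² by testing p − a² for a perfect square:
  73: 73 − 1² = 72, 73 − 2² = 69, 73 − 3² = 64 = 8² ⇒ 73 = 3² + 8².
  101: 101 − 1² = 100 = 10² ⇒ 101 = 1² + 10².
  Combine using the Brahmagupta–Fibonacci identity (a² + b²)(c² + d²) = (ac − bd)² + (ad + bc)² = (ac + bd)² + (ad − bc)²:
  73 · 101 = 7373: from (3² + 8²)(1² + 10²), take (3·1 − 8·10, 3·10 + 8·1) = (3 − 80, 30 + 8) = (-77, 38); dropping signs (only squares matter) gives (77, 38); check 77² + 38² = 5929 + 1444 = 7373 ✓.
  Scale by k = 2: (2·77, 2·38) = (154, 76).
Step 4: Order so x ≤ y and verify: 76² + 154² = 5776 + 23716 = 29492 = n. ✓

n = 29492 = 76² + 154² (one valid representation with x ≤ y).


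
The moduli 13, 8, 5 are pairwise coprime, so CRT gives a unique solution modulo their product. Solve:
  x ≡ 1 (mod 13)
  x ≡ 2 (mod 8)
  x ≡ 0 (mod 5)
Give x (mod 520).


Moduli 13, 8, 5 are pairwise coprime; by CRT there is a unique solution modulo M = 13 · 8 · 5 = 520.
Solve pairwise, accumulating the modulus:
  Start with x ≡ 1 (mod 13).
  Combine with x ≡ 2 (mod 8): since gcd(13, 8) = 1, we get a unique residue mod 104.
    Write x = 1 + 13·t and substitute into x ≡ 2 (mod 8): 13·t ≡ 2 − 1 = 1 (mod 8).
    Reduce coefficients mod 8: 5·t ≡ 1 (mod 8).
    The inverse of 5 mod 8 is 5 (since 5·5 = 25 = 3·8 + 1), so t ≡ 5·1 = 5 ≡ 5 (mod 8).
    Then x = 1 + 13·5 = 66, valid modulo lcm(13, 8) = 104: x ≡ 66 (mod 104).
  Combine with x ≡ 0 (mod 5): since gcd(104, 5) = 1, we get a unique residue mod 520.
    Write x = 66 + 104·t and substitute into x ≡ 0 (mod 5): 104·t ≡ 0 − 66 = -66 (mod 5).
    Reduce coefficients mod 5: 4·t ≡ 4 (mod 5).
    The inverse of 4 mod 5 is 4 (since 4·4 = 16 = 3·5 + 1), so t ≡ 4·4 = 16 ≡ 1 (mod 5).
    Then x = 66 + 104·1 = 170, valid modulo lcm(104, 5) = 520: x ≡ 170 (mod 520).
Verify: 170 mod 13 = 1 ✓, 170 mod 8 = 2 ✓, 170 mod 5 = 0 ✓.

x ≡ 170 (mod 520).


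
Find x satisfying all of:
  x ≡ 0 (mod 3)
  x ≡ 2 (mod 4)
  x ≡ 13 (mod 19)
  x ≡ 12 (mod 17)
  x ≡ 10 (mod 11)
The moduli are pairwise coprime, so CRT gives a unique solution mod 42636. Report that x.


Product of moduli M = 3 · 4 · 19 · 17 · 11 = 42636.
Merge one congruence at a time:
  Start: x ≡ 0 (mod 3).
  Combine with x ≡ 2 (mod 4); new modulus lcm = 12.
    Write x = 0 + 3·t and substitute into x ≡ 2 (mod 4): 3·t ≡ 2 − 0 = 2 (mod 4).
    The inverse of 3 mod 4 is 3 (since 3·3 = 9 = 2·4 + 1), so t ≡ 3·2 = 6 ≡ 2 (mod 4).
    Then x = 0 + 3·2 = 6, valid modulo lcm(3, 4) = 12: x ≡ 6 (mod 12).
  Combine with x ≡ 13 (mod 19); new modulus lcm = 228.
    Write x = 6 + 12·t and substitute into x ≡ 13 (mod 19): 12·t ≡ 13 − 6 = 7 (mod 19).
    The inverse of 12 mod 19 is 8 (since 12·8 = 96 = 5·19 + 1), so t ≡ 8·7 = 56 ≡ 18 (mod 19).
    Then x = 6 + 12·18 = 222, valid modulo lcm(12, 19) = 228: x ≡ 222 (mod 228).
  Combine with x ≡ 12 (mod 17); new modulus lcm = 3876.
    Write x = 222 + 228·t and substitute into x ≡ 12 (mod 17): 228·t ≡ 12 − 222 = -210 (mod 17).
    Reduce coefficients mod 17: 7·t ≡ 11 (mod 17).
    The inverse of 7 mod 17 is 5 (since 7·5 = 35 = 2·17 + 1), so t ≡ 5·11 = 55 ≡ 4 (mod 17).
    Then x = 222 + 228·4 = 1134, valid modulo lcm(228, 17) = 3876: x ≡ 1134 (mod 3876).
  Combine with x ≡ 10 (mod 11); new modulus lcm = 42636.
    Write x = 1134 + 3876·t and substitute into x ≡ 10 (mod 11): 3876·t ≡ 10 − 1134 = -1124 (mod 11).
    Reduce coefficients mod 11: 4·t ≡ 9 (mod 11).
    The inverse of 4 mod 11 is 3 (since 4·3 = 12 = 1·11 + 1), so t ≡ 3·9 = 27 ≡ 5 (mod 11).
    Then x = 1134 + 3876·5 = 20514, valid modulo lcm(3876, 11) = 42636: x ≡ 20514 (mod 42636).
Verify against each original: 20514 mod 3 = 0, 20514 mod 4 = 2, 20514 mod 19 = 13, 20514 mod 17 = 12, 20514 mod 11 = 10.

x ≡ 20514 (mod 42636).


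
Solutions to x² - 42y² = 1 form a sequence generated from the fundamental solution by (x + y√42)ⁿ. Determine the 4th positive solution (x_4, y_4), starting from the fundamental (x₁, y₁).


Step 1: Find the fundamental solution (x₁, y₁) of x² - 42y² = 1.
  Expand √42 as a continued fraction. a₀ = ⌊√42⌋ = 6; iterate m_{k+1} = d_k·a_k − m_k, d_{k+1} = (42 − m_{k+1}²)/d_k, a_{k+1} = ⌊(a₀ + m_{k+1})/d_{k+1}⌋ (starting m₀ = 0, d₀ = 1), with convergents p_k = a_k·p_{k-1} + p_{k-2}, q_k = a_k·q_{k-1} + q_{k-2} (p₋₁ = 1, q₋₁ = 0):
  k = 0: a₀ = 6; p₀/q₀ = 6/1; p₀² − 42·q₀² = 36 − 42 = -6.
  k = 1: m = 6, d = 6, a = ⌊(6 + 6)/6⌋ = 2; p/q = (2·6 + 1)/(2·1 + 0) = 13/2; p² − 42·q² = 169 − 168 = 1.
  The first convergent with p² − 42·q² = 1 gives the fundamental solution (x₁, y₁) = (13, 2).
Step 2: Apply the recurrence (x_{n+1}, y_{n+1}) = (x₁x_n + 42y₁y_n, x₁y_n + y₁x_n) repeatedly.
  From (x_1, y_1) = (13, 2): x_2 = 13·13 + 42·2·2 = 337; y_2 = 13·2 + 2·13 = 52.
  From (x_2, y_2) = (337, 52): x_3 = 13·337 + 42·2·52 = 8749; y_3 = 13·52 + 2·337 = 1350.
  From (x_3, y_3) = (8749, 1350): x_4 = 13·8749 + 42·2·1350 = 227137; y_4 = 13·1350 + 2·8749 = 35048.
Step 3: Verify x_4² - 42·y_4² = 51591216769 - 51591216768 = 1 (should be 1). ✓

(x_1, y_1) = (13, 2); (x_4, y_4) = (227137, 35048).


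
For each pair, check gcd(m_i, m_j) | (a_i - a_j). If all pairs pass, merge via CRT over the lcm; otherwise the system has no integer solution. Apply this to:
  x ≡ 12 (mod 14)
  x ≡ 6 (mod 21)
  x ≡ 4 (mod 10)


Moduli 14, 21, 10 are not pairwise coprime, so CRT works modulo lcm(m_i) when all pairwise compatibility conditions hold.
Pairwise compatibility: gcd(m_i, m_j) must divide a_i - a_j for every pair.
Merge one congruence at a time:
  Start: x ≡ 12 (mod 14).
  Combine with x ≡ 6 (mod 21): gcd(14, 21) = 7, and 6 - 12 = -6 is NOT divisible by 7.
    ⇒ system is inconsistent (no integer solution).

No solution (the system is inconsistent).


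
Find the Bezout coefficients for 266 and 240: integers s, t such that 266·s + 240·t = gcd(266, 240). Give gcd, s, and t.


Euclidean algorithm on (266, 240) — divide until remainder is 0:
  266 = 1 · 240 + 26
  240 = 9 · 26 + 6
  26 = 4 · 6 + 2
  6 = 3 · 2 + 0
gcd(266, 240) = 2.
Track Bezout coefficients alongside the remainders: start with r₀ = 266 = a·1 + b·0 (s = 1, t = 0) and r₁ = 240 = a·0 + b·1 (s = 0, t = 1); each new remainder r_{k+1} = r_{k-1} − q_k·r_k inherits s_{k+1} = s_{k-1} − q_k·s_k, t_{k+1} = t_{k-1} − q_k·t_k, so r_k = a·s_k + b·t_k at every step:
  q = 1: r = 26, s = 1 − 1·0 = 1, t = 0 − 1·1 = -1  (check: 266·1 + 240·(-1) = 26)
  q = 9: r = 6, s = 0 − 9·1 = -9, t = 1 − 9·(-1) = 10  (check: 266·(-9) + 240·10 = 6)
  q = 4: r = 2, s = 1 − 4·(-9) = 37, t = -1 − 4·10 = -41  (check: 266·37 + 240·(-41) = 2)
The row with r = 2 (the gcd) gives the Bezout coefficients s = 37, t = -41.
Result: 266 · (37) + 240 · (-41) = 2.

gcd(266, 240) = 2; s = 37, t = -41 (check: 266·37 + 240·(-41) = 2).


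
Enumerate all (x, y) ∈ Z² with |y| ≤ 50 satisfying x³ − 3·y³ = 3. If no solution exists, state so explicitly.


The equation is x³ - 3y³ = 3. For fixed y, x³ = 3·y³ + 3, so a solution requires the RHS to be a perfect cube.
Strategy: iterate y from -50 to 50, compute RHS = 3·y³ + 3, and check whether it is a (positive or negative) perfect cube.
Check small values of y:
  y = 0: RHS = 3 is not a perfect cube.
  y = 1: RHS = 6 is not a perfect cube.
  y = -1: RHS = 0 = (0)³ ⇒ x = 0 works.
  y = 2: RHS = 27 = (3)³ ⇒ x = 3 works.
  y = -2: RHS = -21 is not a perfect cube.
  y = 3: RHS = 84 is not a perfect cube.
  y = -3: RHS = -78 is not a perfect cube.
Continuing the search up to |y| = 50 finds no further solutions beyond those listed.
Collected solutions: (0, -1), (3, 2).

Solutions (with |y| ≤ 50): (0, -1), (3, 2).


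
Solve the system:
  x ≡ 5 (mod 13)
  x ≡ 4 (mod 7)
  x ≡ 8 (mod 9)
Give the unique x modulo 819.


Moduli 13, 7, 9 are pairwise coprime; by CRT there is a unique solution modulo M = 13 · 7 · 9 = 819.
Solve pairwise, accumulating the modulus:
  Start with x ≡ 5 (mod 13).
  Combine with x ≡ 4 (mod 7): since gcd(13, 7) = 1, we get a unique residue mod 91.
    Write x = 5 + 13·t and substitute into x ≡ 4 (mod 7): 13·t ≡ 4 − 5 = -1 (mod 7).
    Reduce coefficients mod 7: 6·t ≡ 6 (mod 7).
    The inverse of 6 mod 7 is 6 (since 6·6 = 36 = 5·7 + 1), so t ≡ 6·6 = 36 ≡ 1 (mod 7).
    Then x = 5 + 13·1 = 18, valid modulo lcm(13, 7) = 91: x ≡ 18 (mod 91).
  Combine with x ≡ 8 (mod 9): since gcd(91, 9) = 1, we get a unique residue mod 819.
    Write x = 18 + 91·t and substitute into x ≡ 8 (mod 9): 91·t ≡ 8 − 18 = -10 (mod 9).
    Reduce coefficients mod 9: 1·t ≡ 8 (mod 9).
    So t ≡ 8 (mod 9).
    Then x = 18 + 91·8 = 746, valid modulo lcm(91, 9) = 819: x ≡ 746 (mod 819).
Verify: 746 mod 13 = 5 ✓, 746 mod 7 = 4 ✓, 746 mod 9 = 8 ✓.

x ≡ 746 (mod 819).


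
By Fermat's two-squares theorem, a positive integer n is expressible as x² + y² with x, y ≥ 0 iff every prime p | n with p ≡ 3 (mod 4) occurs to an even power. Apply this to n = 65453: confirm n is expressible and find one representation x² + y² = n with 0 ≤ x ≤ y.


Step 1: Factor n = 65453 = 29 · 37 · 61.
Step 2: Check the mod-4 condition on each prime factor: 29 ≡ 1 (mod 4), exponent 1; 37 ≡ 1 (mod 4), exponent 1; 61 ≡ 1 (mod 4), exponent 1.
All primes ≡ 3 (mod 4) appear to even exponent (or don't appear), so by the two-squares theorem n IS expressible as a sum of two squares.
Step 3: Build a representation. Here n = 29 · 37 · 61 is a product of primes ≡ 1 (mod 4). Each prime p ≡ 1 (mod 4) is itself a sum of two squares; find a² by testing p − a² for a perfect square:
  29: 29 − 1² = 28, 29 − 2² = 25 = 5² ⇒ 29 = 2² + 5².
  37: 37 − 1² = 36 = 6² ⇒ 37 = 1² + 6².
  61: 61 − 1² = 60, 61 − 2² = 57, 61 − 3² = 52, 61 − 4² = 45, 61 − 5² = 36 = 6² ⇒ 61 = 5² + 6².
  Combine using the Brahmagupta–Fibonacci identity (a² + b²)(c² + d²) = (ac − bd)² + (ad + bc)² = (ac + bd)² + (ad − bc)²:
  29 · 37 = 1073: from (2² + 5²)(1² + 6²), take (2·1 − 5·6, 2·6 + 5·1) = (2 − 30, 12 + 5) = (-28, 17); dropping signs (only squares matter) gives (28, 17); check 28² + 17² = 784 + 289 = 1073 ✓.
  1073 · 61 = 65453: from (28² + 17²)(5² + 6²), take (28·5 − 17·6, 28·6 + 17·5) = (140 − 102, 168 + 85) = (38, 253); check 38² + 253² = 1444 + 64009 = 65453 ✓.
Step 4: Order so x ≤ y and verify: 38² + 253² = 1444 + 64009 = 65453 = n. ✓

n = 65453 = 38² + 253² (one valid representation with x ≤ y).


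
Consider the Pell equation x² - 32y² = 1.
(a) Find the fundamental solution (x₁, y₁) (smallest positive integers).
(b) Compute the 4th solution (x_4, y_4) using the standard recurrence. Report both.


Step 1: Find the fundamental solution (x₁, y₁) of x² - 32y² = 1.
  Expand √32 as a continued fraction. a₀ = ⌊√32⌋ = 5; iterate m_{k+1} = d_k·a_k − m_k, d_{k+1} = (32 − m_{k+1}²)/d_k, a_{k+1} = ⌊(a₀ + m_{k+1})/d_{k+1}⌋ (starting m₀ = 0, d₀ = 1), with convergents p_k = a_k·p_{k-1} + p_{k-2}, q_k = a_k·q_{k-1} + q_{k-2} (p₋₁ = 1, q₋₁ = 0):
  k = 0: a₀ = 5; p₀/q₀ = 5/1; p₀² − 32·q₀² = 25 − 32 = -7.
  k = 1: m = 5, d = 7, a = ⌊(5 + 5)/7⌋ = 1; p/q = (1·5 + 1)/(1·1 + 0) = 6/1; p² − 32·q² = 36 − 32 = 4.
  k = 2: m = 2, d = 4, a = ⌊(5 + 2)/4⌋ = 1; p/q = (1·6 + 5)/(1·1 + 1) = 11/2; p² − 32·q² = 121 − 128 = -7.
  k = 3: m = 2, d = 7, a = ⌊(5 + 2)/7⌋ = 1; p/q = (1·11 + 6)/(1·2 + 1) = 17/3; p² − 32·q² = 289 − 288 = 1.
  The first convergent with p² − 32·q² = 1 gives the fundamental solution (x₁, y₁) = (17, 3).
Step 2: Apply the recurrence (x_{n+1}, y_{n+1}) = (x₁x_n + 32y₁y_n, x₁y_n + y₁x_n) repeatedly.
  From (x_1, y_1) = (17, 3): x_2 = 17·17 + 32·3·3 = 577; y_2 = 17·3 + 3·17 = 102.
  From (x_2, y_2) = (577, 102): x_3 = 17·577 + 32·3·102 = 19601; y_3 = 17·102 + 3·577 = 3465.
  From (x_3, y_3) = (19601, 3465): x_4 = 17·19601 + 32·3·3465 = 665857; y_4 = 17·3465 + 3·19601 = 117708.
Step 3: Verify x_4² - 32·y_4² = 443365544449 - 443365544448 = 1 (should be 1). ✓

(x_1, y_1) = (17, 3); (x_4, y_4) = (665857, 117708).


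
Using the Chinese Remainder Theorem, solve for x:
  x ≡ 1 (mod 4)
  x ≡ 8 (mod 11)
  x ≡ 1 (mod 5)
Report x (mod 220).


Moduli 4, 11, 5 are pairwise coprime; by CRT there is a unique solution modulo M = 4 · 11 · 5 = 220.
Solve pairwise, accumulating the modulus:
  Start with x ≡ 1 (mod 4).
  Combine with x ≡ 8 (mod 11): since gcd(4, 11) = 1, we get a unique residue mod 44.
    Write x = 1 + 4·t and substitute into x ≡ 8 (mod 11): 4·t ≡ 8 − 1 = 7 (mod 11).
    The inverse of 4 mod 11 is 3 (since 4·3 = 12 = 1·11 + 1), so t ≡ 3·7 = 21 ≡ 10 (mod 11).
    Then x = 1 + 4·10 = 41, valid modulo lcm(4, 11) = 44: x ≡ 41 (mod 44).
  Combine with x ≡ 1 (mod 5): since gcd(44, 5) = 1, we get a unique residue mod 220.
    Write x = 41 + 44·t and substitute into x ≡ 1 (mod 5): 44·t ≡ 1 − 41 = -40 (mod 5).
    Reduce coefficients mod 5: 4·t ≡ 0 (mod 5).
    The inverse of 4 mod 5 is 4 (since 4·4 = 16 = 3·5 + 1), so t ≡ 4·0 = 0 ≡ 0 (mod 5).
    Then x = 41 + 44·0 = 41, valid modulo lcm(44, 5) = 220: x ≡ 41 (mod 220).
Verify: 41 mod 4 = 1 ✓, 41 mod 11 = 8 ✓, 41 mod 5 = 1 ✓.

x ≡ 41 (mod 220).


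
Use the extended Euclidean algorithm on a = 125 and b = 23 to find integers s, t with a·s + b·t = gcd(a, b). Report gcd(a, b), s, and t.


Euclidean algorithm on (125, 23) — divide until remainder is 0:
  125 = 5 · 23 + 10
  23 = 2 · 10 + 3
  10 = 3 · 3 + 1
  3 = 3 · 1 + 0
gcd(125, 23) = 1.
Track Bezout coefficients alongside the remainders: start with r₀ = 125 = a·1 + b·0 (s = 1, t = 0) and r₁ = 23 = a·0 + b·1 (s = 0, t = 1); each new remainder r_{k+1} = r_{k-1} − q_k·r_k inherits s_{k+1} = s_{k-1} − q_k·s_k, t_{k+1} = t_{k-1} − q_k·t_k, so r_k = a·s_k + b·t_k at every step:
  q = 5: r = 10, s = 1 − 5·0 = 1, t = 0 − 5·1 = -5  (check: 125·1 + 23·(-5) = 10)
  q = 2: r = 3, s = 0 − 2·1 = -2, t = 1 − 2·(-5) = 11  (check: 125·(-2) + 23·11 = 3)
  q = 3: r = 1, s = 1 − 3·(-2) = 7, t = -5 − 3·11 = -38  (check: 125·7 + 23·(-38) = 1)
The row with r = 1 (the gcd) gives the Bezout coefficients s = 7, t = -38.
Result: 125 · (7) + 23 · (-38) = 1.

gcd(125, 23) = 1; s = 7, t = -38 (check: 125·7 + 23·(-38) = 1).


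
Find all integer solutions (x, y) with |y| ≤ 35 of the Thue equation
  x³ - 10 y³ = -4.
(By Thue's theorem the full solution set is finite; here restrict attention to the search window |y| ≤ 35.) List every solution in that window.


The equation is x³ - 10y³ = -4. For fixed y, x³ = 10·y³ − 4, so a solution requires the RHS to be a perfect cube.
Strategy: iterate y from -35 to 35, compute RHS = 10·y³ − 4, and check whether it is a (positive or negative) perfect cube.
Check small values of y:
  y = 0: RHS = -4 is not a perfect cube.
  y = 1: RHS = 6 is not a perfect cube.
  y = -1: RHS = -14 is not a perfect cube.
  y = 2: RHS = 76 is not a perfect cube.
  y = -2: RHS = -84 is not a perfect cube.
  y = 3: RHS = 266 is not a perfect cube.
  y = -3: RHS = -274 is not a perfect cube.
Continuing the search up to |y| = 35 finds no solutions either.
No (x, y) in the scanned range satisfies the equation.

No integer solutions with |y| ≤ 35.


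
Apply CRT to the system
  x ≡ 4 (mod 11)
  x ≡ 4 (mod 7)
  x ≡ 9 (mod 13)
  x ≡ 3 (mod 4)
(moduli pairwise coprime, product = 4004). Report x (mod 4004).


Product of moduli M = 11 · 7 · 13 · 4 = 4004.
Merge one congruence at a time:
  Start: x ≡ 4 (mod 11).
  Combine with x ≡ 4 (mod 7); new modulus lcm = 77.
    Write x = 4 + 11·t and substitute into x ≡ 4 (mod 7): 11·t ≡ 4 − 4 = 0 (mod 7).
    Reduce coefficients mod 7: 4·t ≡ 0 (mod 7).
    The inverse of 4 mod 7 is 2 (since 4·2 = 8 = 1·7 + 1), so t ≡ 2·0 = 0 ≡ 0 (mod 7).
    Then x = 4 + 11·0 = 4, valid modulo lcm(11, 7) = 77: x ≡ 4 (mod 77).
  Combine with x ≡ 9 (mod 13); new modulus lcm = 1001.
    Write x = 4 + 77·t and substitute into x ≡ 9 (mod 13): 77·t ≡ 9 − 4 = 5 (mod 13).
    Reduce coefficients mod 13: 12·t ≡ 5 (mod 13).
    The inverse of 12 mod 13 is 12 (since 12·12 = 144 = 11·13 + 1), so t ≡ 12·5 = 60 ≡ 8 (mod 13).
    Then x = 4 + 77·8 = 620, valid modulo lcm(77, 13) = 1001: x ≡ 620 (mod 1001).
  Combine with x ≡ 3 (mod 4); new modulus lcm = 4004.
    Write x = 620 + 1001·t and substitute into x ≡ 3 (mod 4): 1001·t ≡ 3 − 620 = -617 (mod 4).
    Reduce coefficients mod 4: 1·t ≡ 3 (mod 4).
    So t ≡ 3 (mod 4).
    Then x = 620 + 1001·3 = 3623, valid modulo lcm(1001, 4) = 4004: x ≡ 3623 (mod 4004).
Verify against each original: 3623 mod 11 = 4, 3623 mod 7 = 4, 3623 mod 13 = 9, 3623 mod 4 = 3.

x ≡ 3623 (mod 4004).


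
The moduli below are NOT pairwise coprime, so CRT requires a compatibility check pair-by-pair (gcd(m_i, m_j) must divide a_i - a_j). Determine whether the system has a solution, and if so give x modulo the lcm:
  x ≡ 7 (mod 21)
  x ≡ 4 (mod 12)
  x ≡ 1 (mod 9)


Moduli 21, 12, 9 are not pairwise coprime, so CRT works modulo lcm(m_i) when all pairwise compatibility conditions hold.
Pairwise compatibility: gcd(m_i, m_j) must divide a_i - a_j for every pair.
Merge one congruence at a time:
  Start: x ≡ 7 (mod 21).
  Combine with x ≡ 4 (mod 12): gcd(21, 12) = 3; 4 - 7 = -3, which IS divisible by 3, so compatible.
    Write x = 7 + 21·t and substitute into x ≡ 4 (mod 12): 21·t ≡ 4 − 7 = -3 (mod 12).
    Divide the congruence (and modulus) by g = 3: 7·t ≡ -1 (mod 4).
    Reduce coefficients mod 4: 3·t ≡ 3 (mod 4).
    The inverse of 3 mod 4 is 3 (since 3·3 = 9 = 2·4 + 1), so t ≡ 3·3 = 9 ≡ 1 (mod 4).
    Then x = 7 + 21·1 = 28, valid modulo lcm(21, 12) = 84: x ≡ 28 (mod 84).
  Combine with x ≡ 1 (mod 9): gcd(84, 9) = 3; 1 - 28 = -27, which IS divisible by 3, so compatible.
    Write x = 28 + 84·t and substitute into x ≡ 1 (mod 9): 84·t ≡ 1 − 28 = -27 (mod 9).
    Divide the congruence (and modulus) by g = 3: 28·t ≡ -9 (mod 3).
    Reduce coefficients mod 3: 1·t ≡ 0 (mod 3).
    So t ≡ 0 (mod 3).
    Then x = 28 + 84·0 = 28, valid modulo lcm(84, 9) = 252: x ≡ 28 (mod 252).
Verify: 28 mod 21 = 7, 28 mod 12 = 4, 28 mod 9 = 1.

x ≡ 28 (mod 252).


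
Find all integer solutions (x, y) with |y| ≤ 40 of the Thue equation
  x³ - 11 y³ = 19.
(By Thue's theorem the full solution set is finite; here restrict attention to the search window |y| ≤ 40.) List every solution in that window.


The equation is x³ - 11y³ = 19. For fixed y, x³ = 11·y³ + 19, so a solution requires the RHS to be a perfect cube.
Strategy: iterate y from -40 to 40, compute RHS = 11·y³ + 19, and check whether it is a (positive or negative) perfect cube.
Check small values of y:
  y = 0: RHS = 19 is not a perfect cube.
  y = 1: RHS = 30 is not a perfect cube.
  y = -1: RHS = 8 = (2)³ ⇒ x = 2 works.
  y = 2: RHS = 107 is not a perfect cube.
  y = -2: RHS = -69 is not a perfect cube.
  y = 3: RHS = 316 is not a perfect cube.
  y = -3: RHS = -278 is not a perfect cube.
Continuing, at y = -9: RHS = -8000 = (-20)³ ⇒ x = -20 works.
Searching the remaining y in |y| ≤ 40 finds no further solutions.
Collected solutions: (2, -1), (-20, -9).

Solutions (with |y| ≤ 40): (2, -1), (-20, -9).


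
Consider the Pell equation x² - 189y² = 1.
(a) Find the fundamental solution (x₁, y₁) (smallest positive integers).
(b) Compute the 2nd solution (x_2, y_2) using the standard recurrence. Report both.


Step 1: Find the fundamental solution (x₁, y₁) of x² - 189y² = 1.
  Expand √189 as a continued fraction. a₀ = ⌊√189⌋ = 13; iterate m_{k+1} = d_k·a_k − m_k, d_{k+1} = (189 − m_{k+1}²)/d_k, a_{k+1} = ⌊(a₀ + m_{k+1})/d_{k+1}⌋ (starting m₀ = 0, d₀ = 1), with convergents p_k = a_k·p_{k-1} + p_{k-2}, q_k = a_k·q_{k-1} + q_{k-2} (p₋₁ = 1, q₋₁ = 0):
  k = 0: a₀ = 13; p₀/q₀ = 13/1; p₀² − 189·q₀² = 169 − 189 = -20.
  k = 1: m = 13, d = 20, a = ⌊(13 + 13)/20⌋ = 1; p/q = (1·13 + 1)/(1·1 + 0) = 14/1; p² − 189·q² = 196 − 189 = 7.
  k = 2: m = 7, d = 7, a = ⌊(13 + 7)/7⌋ = 2; p/q = (2·14 + 13)/(2·1 + 1) = 41/3; p² − 189·q² = 1681 − 1701 = -20.
  k = 3: m = 7, d = 20, a = ⌊(13 + 7)/20⌋ = 1; p/q = (1·41 + 14)/(1·3 + 1) = 55/4; p² − 189·q² = 3025 − 3024 = 1.
  The first convergent with p² − 189·q² = 1 gives the fundamental solution (x₁, y₁) = (55, 4).
Step 2: Apply the recurrence (x_{n+1}, y_{n+1}) = (x₁x_n + 189y₁y_n, x₁y_n + y₁x_n) repeatedly.
  From (x_1, y_1) = (55, 4): x_2 = 55·55 + 189·4·4 = 6049; y_2 = 55·4 + 4·55 = 440.
Step 3: Verify x_2² - 189·y_2² = 36590401 - 36590400 = 1 (should be 1). ✓

(x_1, y_1) = (55, 4); (x_2, y_2) = (6049, 440).


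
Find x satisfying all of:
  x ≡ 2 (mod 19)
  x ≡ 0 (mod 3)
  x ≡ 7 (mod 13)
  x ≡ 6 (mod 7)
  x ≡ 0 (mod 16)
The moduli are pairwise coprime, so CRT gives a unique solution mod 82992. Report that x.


Product of moduli M = 19 · 3 · 13 · 7 · 16 = 82992.
Merge one congruence at a time:
  Start: x ≡ 2 (mod 19).
  Combine with x ≡ 0 (mod 3); new modulus lcm = 57.
    Write x = 2 + 19·t and substitute into x ≡ 0 (mod 3): 19·t ≡ 0 − 2 = -2 (mod 3).
    Reduce coefficients mod 3: 1·t ≡ 1 (mod 3).
    So t ≡ 1 (mod 3).
    Then x = 2 + 19·1 = 21, valid modulo lcm(19, 3) = 57: x ≡ 21 (mod 57).
  Combine with x ≡ 7 (mod 13); new modulus lcm = 741.
    Write x = 21 + 57·t and substitute into x ≡ 7 (mod 13): 57·t ≡ 7 − 21 = -14 (mod 13).
    Reduce coefficients mod 13: 5·t ≡ 12 (mod 13).
    The inverse of 5 mod 13 is 8 (since 5·8 = 40 = 3·13 + 1), so t ≡ 8·12 = 96 ≡ 5 (mod 13).
    Then x = 21 + 57·5 = 306, valid modulo lcm(57, 13) = 741: x ≡ 306 (mod 741).
  Combine with x ≡ 6 (mod 7); new modulus lcm = 5187.
    Write x = 306 + 741·t and substitute into x ≡ 6 (mod 7): 741·t ≡ 6 − 306 = -300 (mod 7).
    Reduce coefficients mod 7: 6·t ≡ 1 (mod 7).
    The inverse of 6 mod 7 is 6 (since 6·6 = 36 = 5·7 + 1), so t ≡ 6·1 = 6 ≡ 6 (mod 7).
    Then x = 306 + 741·6 = 4752, valid modulo lcm(741, 7) = 5187: x ≡ 4752 (mod 5187).
  Combine with x ≡ 0 (mod 16); new modulus lcm = 82992.
    Write x = 4752 + 5187·t and substitute into x ≡ 0 (mod 16): 5187·t ≡ 0 − 4752 = -4752 (mod 16).
    Reduce coefficients mod 16: 3·t ≡ 0 (mod 16).
    The inverse of 3 mod 16 is 11 (since 3·11 = 33 = 2·16 + 1), so t ≡ 11·0 = 0 ≡ 0 (mod 16).
    Then x = 4752 + 5187·0 = 4752, valid modulo lcm(5187, 16) = 82992: x ≡ 4752 (mod 82992).
Verify against each original: 4752 mod 19 = 2, 4752 mod 3 = 0, 4752 mod 13 = 7, 4752 mod 7 = 6, 4752 mod 16 = 0.

x ≡ 4752 (mod 82992).


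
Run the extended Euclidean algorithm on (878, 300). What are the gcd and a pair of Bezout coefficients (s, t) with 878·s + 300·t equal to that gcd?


Euclidean algorithm on (878, 300) — divide until remainder is 0:
  878 = 2 · 300 + 278
  300 = 1 · 278 + 22
  278 = 12 · 22 + 14
  22 = 1 · 14 + 8
  14 = 1 · 8 + 6
  8 = 1 · 6 + 2
  6 = 3 · 2 + 0
gcd(878, 300) = 2.
Track Bezout coefficients alongside the remainders: start with r₀ = 878 = a·1 + b·0 (s = 1, t = 0) and r₁ = 300 = a·0 + b·1 (s = 0, t = 1); each new remainder r_{k+1} = r_{k-1} − q_k·r_k inherits s_{k+1} = s_{k-1} − q_k·s_k, t_{k+1} = t_{k-1} − q_k·t_k, so r_k = a·s_k + b·t_k at every step:
  q = 2: r = 278, s = 1 − 2·0 = 1, t = 0 − 2·1 = -2  (check: 878·1 + 300·(-2) = 278)
  q = 1: r = 22, s = 0 − 1·1 = -1, t = 1 − 1·(-2) = 3  (check: 878·(-1) + 300·3 = 22)
  q = 12: r = 14, s = 1 − 12·(-1) = 13, t = -2 − 12·3 = -38  (check: 878·13 + 300·(-38) = 14)
  q = 1: r = 8, s = -1 − 1·13 = -14, t = 3 − 1·(-38) = 41  (check: 878·(-14) + 300·41 = 8)
  q = 1: r = 6, s = 13 − 1·(-14) = 27, t = -38 − 1·41 = -79  (check: 878·27 + 300·(-79) = 6)
  q = 1: r = 2, s = -14 − 1·27 = -41, t = 41 − 1·(-79) = 120  (check: 878·(-41) + 300·120 = 2)
The row with r = 2 (the gcd) gives the Bezout coefficients s = -41, t = 120.
Result: 878 · (-41) + 300 · (120) = 2.

gcd(878, 300) = 2; s = -41, t = 120 (check: 878·(-41) + 300·120 = 2).


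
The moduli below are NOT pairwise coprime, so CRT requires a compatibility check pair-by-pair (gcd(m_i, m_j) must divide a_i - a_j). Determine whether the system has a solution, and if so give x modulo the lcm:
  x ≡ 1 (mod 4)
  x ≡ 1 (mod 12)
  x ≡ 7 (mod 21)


Moduli 4, 12, 21 are not pairwise coprime, so CRT works modulo lcm(m_i) when all pairwise compatibility conditions hold.
Pairwise compatibility: gcd(m_i, m_j) must divide a_i - a_j for every pair.
Merge one congruence at a time:
  Start: x ≡ 1 (mod 4).
  Combine with x ≡ 1 (mod 12): gcd(4, 12) = 4; 1 - 1 = 0, which IS divisible by 4, so compatible.
    Write x = 1 + 4·t and substitute into x ≡ 1 (mod 12): 4·t ≡ 1 − 1 = 0 (mod 12).
    Divide the congruence (and modulus) by g = 4: 1·t ≡ 0 (mod 3).
    So t ≡ 0 (mod 3).
    Then x = 1 + 4·0 = 1, valid modulo lcm(4, 12) = 12: x ≡ 1 (mod 12).
  Combine with x ≡ 7 (mod 21): gcd(12, 21) = 3; 7 - 1 = 6, which IS divisible by 3, so compatible.
    Write x = 1 + 12·t and substitute into x ≡ 7 (mod 21): 12·t ≡ 7 − 1 = 6 (mod 21).
    Divide the congruence (and modulus) by g = 3: 4·t ≡ 2 (mod 7).
    The inverse of 4 mod 7 is 2 (since 4·2 = 8 = 1·7 + 1), so t ≡ 2·2 = 4 ≡ 4 (mod 7).
    Then x = 1 + 12·4 = 49, valid modulo lcm(12, 21) = 84: x ≡ 49 (mod 84).
Verify: 49 mod 4 = 1, 49 mod 12 = 1, 49 mod 21 = 7.

x ≡ 49 (mod 84).


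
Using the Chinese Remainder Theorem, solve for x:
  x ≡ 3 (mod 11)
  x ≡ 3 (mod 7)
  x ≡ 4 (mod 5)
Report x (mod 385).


Moduli 11, 7, 5 are pairwise coprime; by CRT there is a unique solution modulo M = 11 · 7 · 5 = 385.
Solve pairwise, accumulating the modulus:
  Start with x ≡ 3 (mod 11).
  Combine with x ≡ 3 (mod 7): since gcd(11, 7) = 1, we get a unique residue mod 77.
    Write x = 3 + 11·t and substitute into x ≡ 3 (mod 7): 11·t ≡ 3 − 3 = 0 (mod 7).
    Reduce coefficients mod 7: 4·t ≡ 0 (mod 7).
    The inverse of 4 mod 7 is 2 (since 4·2 = 8 = 1·7 + 1), so t ≡ 2·0 = 0 ≡ 0 (mod 7).
    Then x = 3 + 11·0 = 3, valid modulo lcm(11, 7) = 77: x ≡ 3 (mod 77).
  Combine with x ≡ 4 (mod 5): since gcd(77, 5) = 1, we get a unique residue mod 385.
    Write x = 3 + 77·t and substitute into x ≡ 4 (mod 5): 77·t ≡ 4 − 3 = 1 (mod 5).
    Reduce coefficients mod 5: 2·t ≡ 1 (mod 5).
    The inverse of 2 mod 5 is 3 (since 2·3 = 6 = 1·5 + 1), so t ≡ 3·1 = 3 ≡ 3 (mod 5).
    Then x = 3 + 77·3 = 234, valid modulo lcm(77, 5) = 385: x ≡ 234 (mod 385).
Verify: 234 mod 11 = 3 ✓, 234 mod 7 = 3 ✓, 234 mod 5 = 4 ✓.

x ≡ 234 (mod 385).


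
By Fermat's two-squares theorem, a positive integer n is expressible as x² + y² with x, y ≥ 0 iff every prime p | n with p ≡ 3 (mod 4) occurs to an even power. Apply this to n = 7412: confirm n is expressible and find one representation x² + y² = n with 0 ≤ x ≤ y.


Step 1: Factor n = 7412 = 2^2 · 17 · 109.
Step 2: Check the mod-4 condition on each prime factor: 2 = 2 (special); 17 ≡ 1 (mod 4), exponent 1; 109 ≡ 1 (mod 4), exponent 1.
All primes ≡ 3 (mod 4) appear to even exponent (or don't appear), so by the two-squares theorem n IS expressible as a sum of two squares.
Step 3: Build a representation. Group n = k² · m with k = 2 and m = 17 · 109 = 1853 (a product of primes ≡ 1 (mod 4)); a representation of m scales to one of n via (k·x)² + (k·y)² = k²(x² + y²). Each prime p ≡ 1 (mod 4) is itself a sum of two squares; find a² by testing p − a² for a perfect square:
  17: 17 − 1² = 16 = 4² ⇒ 17 = 1² + 4².
  109: 109 − 1² = 108, 109 − 2² = 105, 109 − 3² = 100 = 10² ⇒ 109 = 3² + 10².
  Combine using the Brahmagupta–Fibonacci identity (a² + b²)(c² + d²) = (ac − bd)² + (ad + bc)² = (ac + bd)² + (ad − bc)²:
  17 · 109 = 1853: from (1² + 4²)(3² + 10²), take (1·3 − 4·10, 1·10 + 4·3) = (3 − 40, 10 + 12) = (-37, 22); dropping signs (only squares matter) gives (37, 22); check 37² + 22² = 1369 + 484 = 1853 ✓.
  Scale by k = 2: (2·37, 2·22) = (74, 44).
Step 4: Order so x ≤ y and verify: 44² + 74² = 1936 + 5476 = 7412 = n. ✓

n = 7412 = 44² + 74² (one valid representation with x ≤ y).


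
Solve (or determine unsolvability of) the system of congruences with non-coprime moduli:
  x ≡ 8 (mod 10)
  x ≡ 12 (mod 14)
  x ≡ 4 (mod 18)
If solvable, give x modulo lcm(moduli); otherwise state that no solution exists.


Moduli 10, 14, 18 are not pairwise coprime, so CRT works modulo lcm(m_i) when all pairwise compatibility conditions hold.
Pairwise compatibility: gcd(m_i, m_j) must divide a_i - a_j for every pair.
Merge one congruence at a time:
  Start: x ≡ 8 (mod 10).
  Combine with x ≡ 12 (mod 14): gcd(10, 14) = 2; 12 - 8 = 4, which IS divisible by 2, so compatible.
    Write x = 8 + 10·t and substitute into x ≡ 12 (mod 14): 10·t ≡ 12 − 8 = 4 (mod 14).
    Divide the congruence (and modulus) by g = 2: 5·t ≡ 2 (mod 7).
    The inverse of 5 mod 7 is 3 (since 5·3 = 15 = 2·7 + 1), so t ≡ 3·2 = 6 ≡ 6 (mod 7).
    Then x = 8 + 10·6 = 68, valid modulo lcm(10, 14) = 70: x ≡ 68 (mod 70).
  Combine with x ≡ 4 (mod 18): gcd(70, 18) = 2; 4 - 68 = -64, which IS divisible by 2, so compatible.
    Write x = 68 + 70·t and substitute into x ≡ 4 (mod 18): 70·t ≡ 4 − 68 = -64 (mod 18).
    Divide the congruence (and modulus) by g = 2: 35·t ≡ -32 (mod 9).
    Reduce coefficients mod 9: 8·t ≡ 4 (mod 9).
    The inverse of 8 mod 9 is 8 (since 8·8 = 64 = 7·9 + 1), so t ≡ 8·4 = 32 ≡ 5 (mod 9).
    Then x = 68 + 70·5 = 418, valid modulo lcm(70, 18) = 630: x ≡ 418 (mod 630).
Verify: 418 mod 10 = 8, 418 mod 14 = 12, 418 mod 18 = 4.

x ≡ 418 (mod 630).


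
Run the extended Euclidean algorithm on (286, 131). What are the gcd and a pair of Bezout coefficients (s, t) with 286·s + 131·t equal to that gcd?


Euclidean algorithm on (286, 131) — divide until remainder is 0:
  286 = 2 · 131 + 24
  131 = 5 · 24 + 11
  24 = 2 · 11 + 2
  11 = 5 · 2 + 1
  2 = 2 · 1 + 0
gcd(286, 131) = 1.
Track Bezout coefficients alongside the remainders: start with r₀ = 286 = a·1 + b·0 (s = 1, t = 0) and r₁ = 131 = a·0 + b·1 (s = 0, t = 1); each new remainder r_{k+1} = r_{k-1} − q_k·r_k inherits s_{k+1} = s_{k-1} − q_k·s_k, t_{k+1} = t_{k-1} − q_k·t_k, so r_k = a·s_k + b·t_k at every step:
  q = 2: r = 24, s = 1 − 2·0 = 1, t = 0 − 2·1 = -2  (check: 286·1 + 131·(-2) = 24)
  q = 5: r = 11, s = 0 − 5·1 = -5, t = 1 − 5·(-2) = 11  (check: 286·(-5) + 131·11 = 11)
  q = 2: r = 2, s = 1 − 2·(-5) = 11, t = -2 − 2·11 = -24  (check: 286·11 + 131·(-24) = 2)
  q = 5: r = 1, s = -5 − 5·11 = -60, t = 11 − 5·(-24) = 131  (check: 286·(-60) + 131·131 = 1)
The row with r = 1 (the gcd) gives the Bezout coefficients s = -60, t = 131.
Result: 286 · (-60) + 131 · (131) = 1.

gcd(286, 131) = 1; s = -60, t = 131 (check: 286·(-60) + 131·131 = 1).


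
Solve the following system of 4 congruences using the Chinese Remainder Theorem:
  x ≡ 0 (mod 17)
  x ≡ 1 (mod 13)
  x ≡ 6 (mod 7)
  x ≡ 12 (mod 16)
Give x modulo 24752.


Product of moduli M = 17 · 13 · 7 · 16 = 24752.
Merge one congruence at a time:
  Start: x ≡ 0 (mod 17).
  Combine with x ≡ 1 (mod 13); new modulus lcm = 221.
    Write x = 0 + 17·t and substitute into x ≡ 1 (mod 13): 17·t ≡ 1 − 0 = 1 (mod 13).
    Reduce coefficients mod 13: 4·t ≡ 1 (mod 13).
    The inverse of 4 mod 13 is 10 (since 4·10 = 40 = 3·13 + 1), so t ≡ 10·1 = 10 ≡ 10 (mod 13).
    Then x = 0 + 17·10 = 170, valid modulo lcm(17, 13) = 221: x ≡ 170 (mod 221).
  Combine with x ≡ 6 (mod 7); new modulus lcm = 1547.
    Write x = 170 + 221·t and substitute into x ≡ 6 (mod 7): 221·t ≡ 6 − 170 = -164 (mod 7).
    Reduce coefficients mod 7: 4·t ≡ 4 (mod 7).
    The inverse of 4 mod 7 is 2 (since 4·2 = 8 = 1·7 + 1), so t ≡ 2·4 = 8 ≡ 1 (mod 7).
    Then x = 170 + 221·1 = 391, valid modulo lcm(221, 7) = 1547: x ≡ 391 (mod 1547).
  Combine with x ≡ 12 (mod 16); new modulus lcm = 24752.
    Write x = 391 + 1547·t and substitute into x ≡ 12 (mod 16): 1547·t ≡ 12 − 391 = -379 (mod 16).
    Reduce coefficients mod 16: 11·t ≡ 5 (mod 16).
    The inverse of 11 mod 16 is 3 (since 11·3 = 33 = 2·16 + 1), so t ≡ 3·5 = 15 ≡ 15 (mod 16).
    Then x = 391 + 1547·15 = 23596, valid modulo lcm(1547, 16) = 24752: x ≡ 23596 (mod 24752).
Verify against each original: 23596 mod 17 = 0, 23596 mod 13 = 1, 23596 mod 7 = 6, 23596 mod 16 = 12.

x ≡ 23596 (mod 24752).
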